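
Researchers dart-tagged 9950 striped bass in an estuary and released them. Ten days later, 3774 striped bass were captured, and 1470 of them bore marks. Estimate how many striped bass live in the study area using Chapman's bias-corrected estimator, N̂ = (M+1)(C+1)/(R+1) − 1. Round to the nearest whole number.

N̂ = (9950+1)(3774+1)/(1470+1) − 1 = 9951·3775/1471 − 1
= 37565025/1471 − 1 ≈ 25537.1 − 1 ≈ 25536.1 → 25536

N ≈ 25,536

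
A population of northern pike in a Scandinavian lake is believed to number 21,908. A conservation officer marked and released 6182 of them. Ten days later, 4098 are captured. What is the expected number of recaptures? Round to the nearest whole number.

Expected recaptures E[R] = M·C / N.
E[R] = 6182 × 4098 / 21908 = 25333836 / 21908 ≈ 1156.4 → 1156

expected recaptures ≈ 1156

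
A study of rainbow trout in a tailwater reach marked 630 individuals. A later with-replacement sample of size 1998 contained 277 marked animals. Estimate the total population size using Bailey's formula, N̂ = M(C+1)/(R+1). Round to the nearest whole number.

N ≈ 4530

N̂ = 630·(1998+1)/(277+1) = 630·1999/278 = 1259370/278 ≈ 4530.1 → 4530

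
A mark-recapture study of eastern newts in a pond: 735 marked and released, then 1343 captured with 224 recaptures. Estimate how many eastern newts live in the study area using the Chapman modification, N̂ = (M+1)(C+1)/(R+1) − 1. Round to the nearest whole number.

N̂ = (735+1)(1343+1)/(224+1) − 1 = 736·1344/225 − 1
= 989184/225 − 1 ≈ 4396.4 − 1 ≈ 4395.4 → 4395

N ≈ 4395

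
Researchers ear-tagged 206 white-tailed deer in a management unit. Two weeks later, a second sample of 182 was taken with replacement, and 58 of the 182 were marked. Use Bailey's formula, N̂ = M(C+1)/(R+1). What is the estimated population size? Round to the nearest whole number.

N ≈ 639

N̂ = 206·(182+1)/(58+1) = 206·183/59 = 37698/59 ≈ 638.9 → 639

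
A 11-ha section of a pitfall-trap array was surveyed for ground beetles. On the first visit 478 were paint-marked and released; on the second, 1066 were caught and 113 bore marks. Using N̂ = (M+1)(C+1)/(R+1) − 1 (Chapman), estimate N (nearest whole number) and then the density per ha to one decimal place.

N̂ = 479·1067/114 − 1 = 511093/114 − 1 ≈ 4482.3 → 4482
Density = N̂ / area = 4482 / 11 ≈ 407.45 → 407.5 per ha

density ≈ 407.5 ground beetles per ha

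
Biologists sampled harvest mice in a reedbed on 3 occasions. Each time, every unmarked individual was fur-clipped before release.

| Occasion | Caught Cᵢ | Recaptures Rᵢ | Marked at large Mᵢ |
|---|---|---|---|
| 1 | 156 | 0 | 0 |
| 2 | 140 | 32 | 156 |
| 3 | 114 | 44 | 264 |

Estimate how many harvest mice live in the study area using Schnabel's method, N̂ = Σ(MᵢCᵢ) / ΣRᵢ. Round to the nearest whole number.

N ≈ 683

Σ MᵢCᵢ = 0·156 + 156·140 + 264·114 = 0 + 21840 + 30096 = 51936
Σ Rᵢ = 0 + 32 + 44 = 76
N̂ = 51936 / 76 ≈ 683.4 → 683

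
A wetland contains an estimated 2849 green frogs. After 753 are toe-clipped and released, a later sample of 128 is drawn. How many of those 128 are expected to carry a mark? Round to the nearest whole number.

Expected recaptures E[R] = M·C / N.
E[R] = 753 × 128 / 2849 = 96384 / 2849 ≈ 33.8 → 34

expected recaptures ≈ 34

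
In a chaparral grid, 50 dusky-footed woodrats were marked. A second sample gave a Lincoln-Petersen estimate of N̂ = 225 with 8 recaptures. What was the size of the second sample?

C = 36

From N = M·C/R: C = N·R / M = 225·8 / 50 = 1800 / 50 = 36.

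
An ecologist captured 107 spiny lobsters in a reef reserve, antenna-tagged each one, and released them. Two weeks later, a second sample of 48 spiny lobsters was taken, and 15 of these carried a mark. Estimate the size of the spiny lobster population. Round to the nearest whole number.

N ≈ 342

N = (107 × 48) / 15 = 5136 / 15 ≈ 342.4 → 342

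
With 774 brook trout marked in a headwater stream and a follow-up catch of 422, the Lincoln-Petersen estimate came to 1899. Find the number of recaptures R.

From N = M·C/R: R = M·C / N = 774·422 / 1899 = 326628 / 1899 = 172.

R = 172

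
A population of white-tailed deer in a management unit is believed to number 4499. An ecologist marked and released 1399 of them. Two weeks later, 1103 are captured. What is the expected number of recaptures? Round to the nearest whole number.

expected recaptures ≈ 343

The marked fraction of the population is 1399/4499, so in a sample of 1103 expect C·(M/N) marked.
E[R] = 1399 × 1103 / 4499 = 1543097 / 4499 ≈ 343.0 → 343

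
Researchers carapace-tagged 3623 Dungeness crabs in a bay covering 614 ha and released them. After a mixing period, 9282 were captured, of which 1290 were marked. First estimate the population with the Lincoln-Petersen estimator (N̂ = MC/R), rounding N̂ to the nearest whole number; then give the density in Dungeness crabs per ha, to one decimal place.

density ≈ 42.5 Dungeness crabs per ha

N̂ = 3623·9282/1290 = 33628686/1290 ≈ 26068.7 → 26069
Density = N̂ / area = 26069 / 614 ≈ 42.46 → 42.5 per ha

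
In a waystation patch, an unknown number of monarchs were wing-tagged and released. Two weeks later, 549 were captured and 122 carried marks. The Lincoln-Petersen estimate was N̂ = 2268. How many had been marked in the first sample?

M = 504

From N = M·C/R: M = N·R / C = 2268·122 / 549 = 276696 / 549 = 504.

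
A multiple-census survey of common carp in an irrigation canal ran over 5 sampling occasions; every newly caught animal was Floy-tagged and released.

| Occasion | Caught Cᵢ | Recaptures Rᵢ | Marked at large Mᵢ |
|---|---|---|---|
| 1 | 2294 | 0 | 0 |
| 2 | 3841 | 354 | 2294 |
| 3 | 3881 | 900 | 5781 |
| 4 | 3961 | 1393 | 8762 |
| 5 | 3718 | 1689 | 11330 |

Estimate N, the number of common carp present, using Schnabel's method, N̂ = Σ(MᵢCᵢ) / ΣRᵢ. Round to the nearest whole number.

N ≈ 24,926

Σ MᵢCᵢ = 0·2294 + 2294·3841 + 5781·3881 + 8762·3961 + 11330·3718 = 0 + 8811254 + 22436061 + 34706282 + 42124940 = 108078537
Σ Rᵢ = 0 + 354 + 900 + 1393 + 1689 = 4336
N̂ = 108078537 / 4336 ≈ 24925.9 → 24926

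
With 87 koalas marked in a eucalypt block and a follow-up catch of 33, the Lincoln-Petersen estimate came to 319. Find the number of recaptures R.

From N = M·C/R: R = M·C / N = 87·33 / 319 = 2871 / 319 = 9.

R = 9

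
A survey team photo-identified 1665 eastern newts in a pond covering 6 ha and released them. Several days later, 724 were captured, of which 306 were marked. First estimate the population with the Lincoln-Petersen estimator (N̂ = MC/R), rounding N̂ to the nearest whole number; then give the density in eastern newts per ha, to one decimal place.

N̂ = 1665·724/306 = 1205460/306 ≈ 3939.4 → 3939
Density = N̂ / area = 3939 / 6 ≈ 656.50 → 656.5 per ha

density ≈ 656.5 eastern newts per ha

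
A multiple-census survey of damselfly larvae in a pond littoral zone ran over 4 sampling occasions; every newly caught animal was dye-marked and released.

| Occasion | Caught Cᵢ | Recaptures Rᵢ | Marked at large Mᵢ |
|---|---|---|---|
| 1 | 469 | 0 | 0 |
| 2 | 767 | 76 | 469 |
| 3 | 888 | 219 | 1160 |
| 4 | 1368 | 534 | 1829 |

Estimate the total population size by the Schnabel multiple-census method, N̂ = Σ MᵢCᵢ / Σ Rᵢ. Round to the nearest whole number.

N ≈ 4695

Σ MᵢCᵢ = 0·469 + 469·767 + 1160·888 + 1829·1368 = 0 + 359723 + 1030080 + 2502072 = 3891875
Σ Rᵢ = 0 + 76 + 219 + 534 = 829
N̂ = 3891875 / 829 ≈ 4694.7 → 4695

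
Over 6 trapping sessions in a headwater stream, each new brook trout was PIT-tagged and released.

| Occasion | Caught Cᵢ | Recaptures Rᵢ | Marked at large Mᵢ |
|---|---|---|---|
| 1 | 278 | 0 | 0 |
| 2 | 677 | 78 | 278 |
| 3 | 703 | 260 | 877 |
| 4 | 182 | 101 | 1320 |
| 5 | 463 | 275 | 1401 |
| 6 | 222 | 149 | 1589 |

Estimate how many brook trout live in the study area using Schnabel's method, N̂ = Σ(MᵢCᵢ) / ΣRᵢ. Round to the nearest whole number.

Σ MᵢCᵢ = 0·278 + 278·677 + 877·703 + 1320·182 + 1401·463 + 1589·222 = 0 + 188206 + 616531 + 240240 + 648663 + 352758 = 2046398
Σ Rᵢ = 0 + 78 + 260 + 101 + 275 + 149 = 863
N̂ = 2046398 / 863 ≈ 2371.3 → 2371

N ≈ 2371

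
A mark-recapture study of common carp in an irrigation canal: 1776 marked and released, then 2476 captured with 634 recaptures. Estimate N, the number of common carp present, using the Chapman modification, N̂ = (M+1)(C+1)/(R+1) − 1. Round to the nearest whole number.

N ≈ 6931

N̂ = (1776+1)(2476+1)/(634+1) − 1 = 1777·2477/635 − 1
= 4401629/635 − 1 ≈ 6931.7 − 1 ≈ 6930.7 → 6931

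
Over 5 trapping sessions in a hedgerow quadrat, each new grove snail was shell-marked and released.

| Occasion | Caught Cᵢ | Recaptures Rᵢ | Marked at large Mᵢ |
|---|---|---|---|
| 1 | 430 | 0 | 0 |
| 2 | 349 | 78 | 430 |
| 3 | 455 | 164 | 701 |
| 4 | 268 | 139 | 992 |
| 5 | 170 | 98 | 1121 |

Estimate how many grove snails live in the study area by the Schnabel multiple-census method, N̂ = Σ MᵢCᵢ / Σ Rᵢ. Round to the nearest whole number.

N ≈ 1932

Σ MᵢCᵢ = 0·430 + 430·349 + 701·455 + 992·268 + 1121·170 = 0 + 150070 + 318955 + 265856 + 190570 = 925451
Σ Rᵢ = 0 + 78 + 164 + 139 + 98 = 479
N̂ = 925451 / 479 ≈ 1932.0 → 1932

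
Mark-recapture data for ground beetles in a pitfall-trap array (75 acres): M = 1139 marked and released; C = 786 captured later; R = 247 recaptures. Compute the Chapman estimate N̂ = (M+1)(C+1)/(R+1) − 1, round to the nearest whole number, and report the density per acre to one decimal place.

N̂ = 1140·787/248 − 1 = 897180/248 − 1 ≈ 3616.7 → 3617
Density = N̂ / area = 3617 / 75 ≈ 48.23 → 48.2 per acre

density ≈ 48.2 ground beetles per acre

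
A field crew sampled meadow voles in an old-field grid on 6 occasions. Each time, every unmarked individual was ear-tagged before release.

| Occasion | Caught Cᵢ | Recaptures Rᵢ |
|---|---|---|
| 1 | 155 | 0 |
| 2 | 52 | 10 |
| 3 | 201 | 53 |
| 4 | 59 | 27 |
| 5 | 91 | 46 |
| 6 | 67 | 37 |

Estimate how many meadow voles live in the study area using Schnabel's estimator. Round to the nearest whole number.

Marked at large before each occasion: Mᵢ = Σⱼ<ᵢ (Cⱼ − Rⱼ) → M1=0, M2=155, M3=197, M4=345, M5=377, M6=422
Σ MᵢCᵢ = 0·155 + 155·52 + 197·201 + 345·59 + 377·91 + 422·67 = 0 + 8060 + 39597 + 20355 + 34307 + 28274 = 130593
Σ Rᵢ = 0 + 10 + 53 + 27 + 46 + 37 = 173
N̂ = 130593 / 173 ≈ 754.9 → 755

N ≈ 755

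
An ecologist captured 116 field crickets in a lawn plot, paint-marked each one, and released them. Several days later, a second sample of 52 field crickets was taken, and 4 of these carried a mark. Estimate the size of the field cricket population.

N = (116 × 52) / 4 = 6032 / 4 = 1508

N = 1508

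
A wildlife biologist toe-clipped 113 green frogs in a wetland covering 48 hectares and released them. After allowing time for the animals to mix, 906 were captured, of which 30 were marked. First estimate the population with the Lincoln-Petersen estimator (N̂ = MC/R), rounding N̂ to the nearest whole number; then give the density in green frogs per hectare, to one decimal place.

density ≈ 71.1 green frogs per hectare

N̂ = 113·906/30 = 102378/30 ≈ 3412.6 → 3413
Density = N̂ / area = 3413 / 48 ≈ 71.10 → 71.1 per hectare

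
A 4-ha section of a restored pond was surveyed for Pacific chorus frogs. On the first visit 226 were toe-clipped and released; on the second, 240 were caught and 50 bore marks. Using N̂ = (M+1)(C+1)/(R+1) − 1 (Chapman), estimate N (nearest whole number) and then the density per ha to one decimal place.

density ≈ 268.0 Pacific chorus frogs per ha

N̂ = 227·241/51 − 1 = 54707/51 − 1 ≈ 1071.7 → 1072
Density = N̂ / area = 1072 / 4 = 268.0 per ha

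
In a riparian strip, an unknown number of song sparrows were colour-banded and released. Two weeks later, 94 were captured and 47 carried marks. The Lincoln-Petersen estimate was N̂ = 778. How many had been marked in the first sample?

M = 389

From N = M·C/R: M = N·R / C = 778·47 / 94 = 36566 / 94 = 389.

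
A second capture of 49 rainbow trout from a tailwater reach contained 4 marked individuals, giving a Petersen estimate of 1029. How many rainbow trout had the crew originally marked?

From N = M·C/R: M = N·R / C = 1029·4 / 49 = 4116 / 49 = 84.

M = 84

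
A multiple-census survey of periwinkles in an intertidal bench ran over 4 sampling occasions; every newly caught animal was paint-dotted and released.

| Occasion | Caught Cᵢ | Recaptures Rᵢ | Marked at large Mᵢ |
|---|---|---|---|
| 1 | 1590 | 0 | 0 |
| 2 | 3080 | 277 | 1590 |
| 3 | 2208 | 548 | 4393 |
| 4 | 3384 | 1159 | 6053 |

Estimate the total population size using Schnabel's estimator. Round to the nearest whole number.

N ≈ 17,682

Σ MᵢCᵢ = 0·1590 + 1590·3080 + 4393·2208 + 6053·3384 = 0 + 4897200 + 9699744 + 20483352 = 35080296
Σ Rᵢ = 0 + 277 + 548 + 1159 = 1984
N̂ = 35080296 / 1984 ≈ 17681.6 → 17682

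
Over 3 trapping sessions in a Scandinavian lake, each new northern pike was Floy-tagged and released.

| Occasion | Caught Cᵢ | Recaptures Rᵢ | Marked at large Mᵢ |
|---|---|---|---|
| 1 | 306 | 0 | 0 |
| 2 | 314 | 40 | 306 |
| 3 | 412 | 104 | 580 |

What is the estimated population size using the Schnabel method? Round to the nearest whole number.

Σ MᵢCᵢ = 0·306 + 306·314 + 580·412 = 0 + 96084 + 238960 = 335044
Σ Rᵢ = 0 + 40 + 104 = 144
N̂ = 335044 / 144 ≈ 2326.7 → 2327

N ≈ 2327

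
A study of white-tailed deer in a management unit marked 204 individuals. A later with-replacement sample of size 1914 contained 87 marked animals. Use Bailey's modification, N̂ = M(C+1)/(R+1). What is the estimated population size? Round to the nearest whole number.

N ≈ 4439

N̂ = 204·(1914+1)/(87+1) = 204·1915/88 = 390660/88 ≈ 4439.3 → 4439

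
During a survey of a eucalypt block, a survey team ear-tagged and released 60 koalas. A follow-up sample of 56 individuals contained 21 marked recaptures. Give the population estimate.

The marked fraction in the recapture sample should equal the marked fraction in the population: 21/56 = 60/N.
N = (60 × 56) / 21 = 3360 / 21 = 160

N = 160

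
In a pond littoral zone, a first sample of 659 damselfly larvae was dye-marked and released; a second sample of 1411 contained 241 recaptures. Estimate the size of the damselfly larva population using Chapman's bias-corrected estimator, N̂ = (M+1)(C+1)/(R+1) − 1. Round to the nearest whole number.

N ≈ 3850

N̂ = (659+1)(1411+1)/(241+1) − 1 = 660·1412/242 − 1
= 931920/242 − 1 ≈ 3850.9 − 1 ≈ 3849.9 → 3850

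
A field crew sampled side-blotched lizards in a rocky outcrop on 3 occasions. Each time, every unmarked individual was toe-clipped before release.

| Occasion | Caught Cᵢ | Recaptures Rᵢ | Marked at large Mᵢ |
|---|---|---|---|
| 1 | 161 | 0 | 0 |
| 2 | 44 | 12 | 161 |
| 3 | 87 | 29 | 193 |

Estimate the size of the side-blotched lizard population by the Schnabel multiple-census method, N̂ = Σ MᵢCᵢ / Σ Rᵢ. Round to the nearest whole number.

N ≈ 582

Σ MᵢCᵢ = 0·161 + 161·44 + 193·87 = 0 + 7084 + 16791 = 23875
Σ Rᵢ = 0 + 12 + 29 = 41
N̂ = 23875 / 41 ≈ 582.3 → 582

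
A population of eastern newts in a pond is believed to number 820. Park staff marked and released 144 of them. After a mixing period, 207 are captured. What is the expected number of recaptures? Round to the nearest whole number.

expected recaptures ≈ 36

The marked fraction of the population is 144/820, so in a sample of 207 expect C·(M/N) marked.
E[R] = 144 × 207 / 820 = 29808 / 820 ≈ 36.4 → 36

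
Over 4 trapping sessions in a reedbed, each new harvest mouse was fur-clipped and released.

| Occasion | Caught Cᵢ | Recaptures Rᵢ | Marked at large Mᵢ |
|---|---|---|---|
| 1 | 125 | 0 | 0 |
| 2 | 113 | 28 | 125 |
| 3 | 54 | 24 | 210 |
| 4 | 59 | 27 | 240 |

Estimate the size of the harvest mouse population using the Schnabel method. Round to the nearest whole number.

N ≈ 502

Σ MᵢCᵢ = 0·125 + 125·113 + 210·54 + 240·59 = 0 + 14125 + 11340 + 14160 = 39625
Σ Rᵢ = 0 + 28 + 24 + 27 = 79
N̂ = 39625 / 79 ≈ 501.6 → 502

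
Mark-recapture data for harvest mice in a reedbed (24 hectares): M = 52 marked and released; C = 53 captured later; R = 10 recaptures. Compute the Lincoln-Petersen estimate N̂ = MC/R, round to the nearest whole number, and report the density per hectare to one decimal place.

density ≈ 11.5 harvest mice per hectare

N̂ = 52·53/10 = 2756/10 ≈ 275.6 → 276
Density = N̂ / area = 276 / 24 ≈ 11.50 → 11.5 per hectare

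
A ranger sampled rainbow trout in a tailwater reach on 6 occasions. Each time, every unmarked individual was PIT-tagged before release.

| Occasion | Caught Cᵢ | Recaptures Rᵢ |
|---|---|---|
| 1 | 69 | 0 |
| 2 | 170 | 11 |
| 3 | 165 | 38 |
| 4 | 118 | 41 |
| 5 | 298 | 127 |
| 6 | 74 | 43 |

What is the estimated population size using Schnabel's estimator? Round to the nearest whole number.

N ≈ 1018

Marked at large before each occasion: Mᵢ = Σⱼ<ᵢ (Cⱼ − Rⱼ) → M1=0, M2=69, M3=228, M4=355, M5=432, M6=603
Σ MᵢCᵢ = 0·69 + 69·170 + 228·165 + 355·118 + 432·298 + 603·74 = 0 + 11730 + 37620 + 41890 + 128736 + 44622 = 264598
Σ Rᵢ = 0 + 11 + 38 + 41 + 127 + 43 = 260
N̂ = 264598 / 260 ≈ 1017.7 → 1018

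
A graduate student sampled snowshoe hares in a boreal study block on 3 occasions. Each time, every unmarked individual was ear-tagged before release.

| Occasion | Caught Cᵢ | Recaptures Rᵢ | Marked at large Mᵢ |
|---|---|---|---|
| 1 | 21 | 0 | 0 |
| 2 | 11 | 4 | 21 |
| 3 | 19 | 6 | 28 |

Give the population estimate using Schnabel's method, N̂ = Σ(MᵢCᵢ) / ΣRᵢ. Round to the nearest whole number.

Σ MᵢCᵢ = 0·21 + 21·11 + 28·19 = 0 + 231 + 532 = 763
Σ Rᵢ = 0 + 4 + 6 = 10
N̂ = 763 / 10 ≈ 76.3 → 76

N ≈ 76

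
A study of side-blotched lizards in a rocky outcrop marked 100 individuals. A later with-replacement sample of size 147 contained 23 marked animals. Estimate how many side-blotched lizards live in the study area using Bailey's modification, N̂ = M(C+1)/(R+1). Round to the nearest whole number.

N̂ = 100·(147+1)/(23+1) = 100·148/24 = 14800/24 ≈ 616.7 → 617

N ≈ 617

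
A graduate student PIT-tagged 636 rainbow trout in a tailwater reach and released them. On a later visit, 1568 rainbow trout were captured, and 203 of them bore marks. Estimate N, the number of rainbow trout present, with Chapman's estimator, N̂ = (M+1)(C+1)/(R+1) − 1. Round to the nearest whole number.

N ≈ 4898

N̂ = (636+1)(1568+1)/(203+1) − 1 = 637·1569/204 − 1
= 999453/204 − 1 ≈ 4899.3 − 1 ≈ 4898.3 → 4898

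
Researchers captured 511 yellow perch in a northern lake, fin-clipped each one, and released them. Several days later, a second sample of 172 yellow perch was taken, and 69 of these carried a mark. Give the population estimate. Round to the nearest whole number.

N ≈ 1274

Lincoln-Petersen assumes M/N = R/C, so N = M·C / R.
N = (511 × 172) / 69 = 87892 / 69 ≈ 1273.8 → 1274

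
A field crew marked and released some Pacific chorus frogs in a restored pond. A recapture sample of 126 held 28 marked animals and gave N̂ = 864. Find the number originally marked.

From N = M·C/R: M = N·R / C = 864·28 / 126 = 24192 / 126 = 192.

M = 192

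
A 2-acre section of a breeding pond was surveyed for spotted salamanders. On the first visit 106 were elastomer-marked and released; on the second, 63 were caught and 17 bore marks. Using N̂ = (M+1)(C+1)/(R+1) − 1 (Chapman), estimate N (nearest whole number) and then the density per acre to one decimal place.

density ≈ 189.5 spotted salamanders per acre

N̂ = 107·64/18 − 1 = 6848/18 − 1 ≈ 379.4 → 379
Density = N̂ / area = 379 / 2 ≈ 189.50 → 189.5 per acre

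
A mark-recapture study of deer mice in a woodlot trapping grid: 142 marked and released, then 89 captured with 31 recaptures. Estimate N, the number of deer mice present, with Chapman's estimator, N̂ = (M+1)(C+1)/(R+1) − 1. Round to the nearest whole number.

N̂ = (142+1)(89+1)/(31+1) − 1 = 143·90/32 − 1
= 12870/32 − 1 ≈ 402.2 − 1 ≈ 401.2 → 401

N ≈ 401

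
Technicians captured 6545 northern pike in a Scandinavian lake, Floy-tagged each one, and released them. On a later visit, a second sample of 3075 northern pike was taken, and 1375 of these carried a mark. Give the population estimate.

N = 14,637

If marked individuals mix randomly, R/C ≈ M/N, giving N ≈ M·C/R.
N = (6545 × 3075) / 1375 = 20125875 / 1375 = 14637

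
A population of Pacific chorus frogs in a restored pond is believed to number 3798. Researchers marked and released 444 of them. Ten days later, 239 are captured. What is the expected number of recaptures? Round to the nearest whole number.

The marked fraction of the population is 444/3798, so in a sample of 239 expect C·(M/N) marked.
E[R] = 444 × 239 / 3798 = 106116 / 3798 ≈ 27.9 → 28

expected recaptures ≈ 28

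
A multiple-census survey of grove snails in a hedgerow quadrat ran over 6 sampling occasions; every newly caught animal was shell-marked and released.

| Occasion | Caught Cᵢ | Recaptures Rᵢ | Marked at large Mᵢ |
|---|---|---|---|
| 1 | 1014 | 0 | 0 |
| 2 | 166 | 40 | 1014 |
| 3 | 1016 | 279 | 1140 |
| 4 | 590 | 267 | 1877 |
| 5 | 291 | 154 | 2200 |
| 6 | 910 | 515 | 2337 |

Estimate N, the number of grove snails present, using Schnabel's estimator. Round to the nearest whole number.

N ≈ 4144

Σ MᵢCᵢ = 0·1014 + 1014·166 + 1140·1016 + 1877·590 + 2200·291 + 2337·910 = 0 + 168324 + 1158240 + 1107430 + 640200 + 2126670 = 5200864
Σ Rᵢ = 0 + 40 + 279 + 267 + 154 + 515 = 1255
N̂ = 5200864 / 1255 ≈ 4144.1 → 4144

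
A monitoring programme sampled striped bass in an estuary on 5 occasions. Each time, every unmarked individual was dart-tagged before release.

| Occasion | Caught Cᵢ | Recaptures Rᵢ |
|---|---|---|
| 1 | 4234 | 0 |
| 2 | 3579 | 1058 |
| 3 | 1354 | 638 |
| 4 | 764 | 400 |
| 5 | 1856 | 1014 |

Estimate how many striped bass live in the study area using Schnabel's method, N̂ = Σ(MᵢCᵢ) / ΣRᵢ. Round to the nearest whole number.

Marked at large before each occasion: Mᵢ = Σⱼ<ᵢ (Cⱼ − Rⱼ) → M1=0, M2=4234, M3=6755, M4=7471, M5=7835
Σ MᵢCᵢ = 0·4234 + 4234·3579 + 6755·1354 + 7471·764 + 7835·1856 = 0 + 15153486 + 9146270 + 5707844 + 14541760 = 44549360
Σ Rᵢ = 0 + 1058 + 638 + 400 + 1014 = 3110
N̂ = 44549360 / 3110 ≈ 14324.6 → 14325

N ≈ 14,325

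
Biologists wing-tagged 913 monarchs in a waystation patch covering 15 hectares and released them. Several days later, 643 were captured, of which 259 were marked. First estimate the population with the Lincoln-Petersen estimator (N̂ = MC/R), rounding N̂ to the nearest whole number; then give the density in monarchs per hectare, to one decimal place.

N̂ = 913·643/259 = 587059/259 ≈ 2266.6 → 2267
Density = N̂ / area = 2267 / 15 ≈ 151.13 → 151.1 per hectare

density ≈ 151.1 monarchs per hectare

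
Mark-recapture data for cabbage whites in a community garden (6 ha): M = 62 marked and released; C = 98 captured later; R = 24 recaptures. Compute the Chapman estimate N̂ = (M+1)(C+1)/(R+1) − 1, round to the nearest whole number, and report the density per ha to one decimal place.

N̂ = 63·99/25 − 1 = 6237/25 − 1 ≈ 248.48 → 248
Density = N̂ / area = 248 / 6 ≈ 41.33 → 41.3 per ha

density ≈ 41.3 cabbage whites per ha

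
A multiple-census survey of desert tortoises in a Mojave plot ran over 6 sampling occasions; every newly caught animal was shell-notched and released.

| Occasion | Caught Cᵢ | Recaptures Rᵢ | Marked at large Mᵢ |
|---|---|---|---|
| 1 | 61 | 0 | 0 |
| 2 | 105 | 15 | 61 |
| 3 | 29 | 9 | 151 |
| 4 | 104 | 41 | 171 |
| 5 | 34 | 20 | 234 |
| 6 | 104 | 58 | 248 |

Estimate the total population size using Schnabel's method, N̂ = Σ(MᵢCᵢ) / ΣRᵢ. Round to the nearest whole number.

Σ MᵢCᵢ = 0·61 + 61·105 + 151·29 + 171·104 + 234·34 + 248·104 = 0 + 6405 + 4379 + 17784 + 7956 + 25792 = 62316
Σ Rᵢ = 0 + 15 + 9 + 41 + 20 + 58 = 143
N̂ = 62316 / 143 ≈ 435.8 → 436

N ≈ 436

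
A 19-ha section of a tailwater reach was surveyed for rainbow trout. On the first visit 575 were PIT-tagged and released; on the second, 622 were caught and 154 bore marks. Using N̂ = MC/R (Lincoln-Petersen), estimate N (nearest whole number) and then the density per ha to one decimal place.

N̂ = 575·622/154 = 357650/154 ≈ 2322.4 → 2322
Density = N̂ / area = 2322 / 19 ≈ 122.21 → 122.2 per ha

density ≈ 122.2 rainbow trout per ha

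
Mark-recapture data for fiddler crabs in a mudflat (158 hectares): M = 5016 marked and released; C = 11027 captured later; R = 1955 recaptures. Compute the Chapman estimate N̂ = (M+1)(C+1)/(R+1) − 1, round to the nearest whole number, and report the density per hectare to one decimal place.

N̂ = 5017·11028/1956 − 1 = 55327476/1956 − 1 ≈ 28285.0 → 28285
Density = N̂ / area = 28285 / 158 ≈ 179.02 → 179.0 per hectare

density ≈ 179.0 fiddler crabs per hectare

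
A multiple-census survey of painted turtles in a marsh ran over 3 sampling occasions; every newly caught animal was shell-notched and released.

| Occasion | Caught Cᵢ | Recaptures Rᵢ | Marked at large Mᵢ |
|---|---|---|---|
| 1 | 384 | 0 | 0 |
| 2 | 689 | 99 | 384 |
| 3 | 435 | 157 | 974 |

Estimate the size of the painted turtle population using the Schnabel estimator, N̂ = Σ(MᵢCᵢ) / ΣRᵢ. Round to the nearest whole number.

N ≈ 2689

Σ MᵢCᵢ = 0·384 + 384·689 + 974·435 = 0 + 264576 + 423690 = 688266
Σ Rᵢ = 0 + 99 + 157 = 256
N̂ = 688266 / 256 ≈ 2688.5 → 2689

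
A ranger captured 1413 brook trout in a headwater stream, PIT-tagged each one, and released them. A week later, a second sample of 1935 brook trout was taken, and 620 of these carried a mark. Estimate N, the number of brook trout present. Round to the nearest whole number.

If marked individuals mix randomly, R/C ≈ M/N, giving N ≈ M·C/R.
N = (1413 × 1935) / 620 = 2734155 / 620 ≈ 4409.9 → 4410

N ≈ 4410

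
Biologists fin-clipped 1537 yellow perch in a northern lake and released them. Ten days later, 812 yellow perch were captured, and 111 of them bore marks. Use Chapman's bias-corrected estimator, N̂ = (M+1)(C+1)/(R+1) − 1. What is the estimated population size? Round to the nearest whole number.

N ≈ 11,163

N̂ = (1537+1)(812+1)/(111+1) − 1 = 1538·813/112 − 1
= 1250394/112 − 1 ≈ 11164.2 − 1 ≈ 11163.2 → 11163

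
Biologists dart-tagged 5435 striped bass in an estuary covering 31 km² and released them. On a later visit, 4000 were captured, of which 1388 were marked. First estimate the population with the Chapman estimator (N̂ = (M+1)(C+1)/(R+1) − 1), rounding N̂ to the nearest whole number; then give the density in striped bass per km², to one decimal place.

N̂ = 5436·4001/1389 − 1 = 21749436/1389 − 1 ≈ 15657.3 → 15657
Density = N̂ / area = 15657 / 31 ≈ 505.06 → 505.1 per km²

density ≈ 505.1 striped bass per km²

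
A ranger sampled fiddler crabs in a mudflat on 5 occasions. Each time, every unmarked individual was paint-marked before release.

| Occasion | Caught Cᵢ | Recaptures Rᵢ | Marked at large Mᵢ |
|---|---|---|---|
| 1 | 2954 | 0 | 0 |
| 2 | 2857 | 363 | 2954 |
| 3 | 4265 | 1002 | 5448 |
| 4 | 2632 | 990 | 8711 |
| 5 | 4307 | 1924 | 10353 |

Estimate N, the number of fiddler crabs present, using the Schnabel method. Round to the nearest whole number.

N ≈ 23,181

Σ MᵢCᵢ = 0·2954 + 2954·2857 + 5448·4265 + 8711·2632 + 10353·4307 = 0 + 8439578 + 23235720 + 22927352 + 44590371 = 99193021
Σ Rᵢ = 0 + 363 + 1002 + 990 + 1924 = 4279
N̂ = 99193021 / 4279 ≈ 23181.4 → 23181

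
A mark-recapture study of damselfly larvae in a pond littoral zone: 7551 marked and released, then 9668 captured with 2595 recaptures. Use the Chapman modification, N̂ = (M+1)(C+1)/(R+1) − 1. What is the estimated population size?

N = 28,127

N̂ = (7551+1)(9668+1)/(2595+1) − 1 = 7552·9669/2596 − 1
= 73020288/2596 − 1 = 28128 − 1 = 28127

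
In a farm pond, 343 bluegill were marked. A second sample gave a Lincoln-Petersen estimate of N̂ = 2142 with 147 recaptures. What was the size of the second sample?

From N = M·C/R: C = N·R / M = 2142·147 / 343 = 314874 / 343 = 918.

C = 918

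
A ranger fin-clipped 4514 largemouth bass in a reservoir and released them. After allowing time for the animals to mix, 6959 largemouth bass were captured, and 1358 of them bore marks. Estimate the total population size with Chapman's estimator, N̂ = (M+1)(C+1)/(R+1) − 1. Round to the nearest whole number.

N ≈ 23,122

N̂ = (4514+1)(6959+1)/(1358+1) − 1 = 4515·6960/1359 − 1
= 31424400/1359 − 1 ≈ 23123.2 − 1 ≈ 23122.2 → 23122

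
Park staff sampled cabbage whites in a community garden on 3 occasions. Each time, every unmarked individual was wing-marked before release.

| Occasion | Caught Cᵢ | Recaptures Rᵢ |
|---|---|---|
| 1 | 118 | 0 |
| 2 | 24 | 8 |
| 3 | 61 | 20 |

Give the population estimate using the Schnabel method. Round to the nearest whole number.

Marked at large before each occasion: Mᵢ = Σⱼ<ᵢ (Cⱼ − Rⱼ) → M1=0, M2=118, M3=134
Σ MᵢCᵢ = 0·118 + 118·24 + 134·61 = 0 + 2832 + 8174 = 11006
Σ Rᵢ = 0 + 8 + 20 = 28
N̂ = 11006 / 28 ≈ 393.1 → 393

N ≈ 393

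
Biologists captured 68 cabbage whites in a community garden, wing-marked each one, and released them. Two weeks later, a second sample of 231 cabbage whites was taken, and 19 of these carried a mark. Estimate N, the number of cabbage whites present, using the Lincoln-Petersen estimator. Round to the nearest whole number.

N ≈ 827

N = (68 × 231) / 19 = 15708 / 19 ≈ 826.7 → 827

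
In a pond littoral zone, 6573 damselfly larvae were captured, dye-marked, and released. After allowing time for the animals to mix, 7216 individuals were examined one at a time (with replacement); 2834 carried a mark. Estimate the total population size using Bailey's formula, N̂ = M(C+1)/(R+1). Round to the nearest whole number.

N ≈ 16,733

N̂ = 6573·(7216+1)/(2834+1) = 6573·7217/2835 = 47437341/2835 ≈ 16732.7 → 16733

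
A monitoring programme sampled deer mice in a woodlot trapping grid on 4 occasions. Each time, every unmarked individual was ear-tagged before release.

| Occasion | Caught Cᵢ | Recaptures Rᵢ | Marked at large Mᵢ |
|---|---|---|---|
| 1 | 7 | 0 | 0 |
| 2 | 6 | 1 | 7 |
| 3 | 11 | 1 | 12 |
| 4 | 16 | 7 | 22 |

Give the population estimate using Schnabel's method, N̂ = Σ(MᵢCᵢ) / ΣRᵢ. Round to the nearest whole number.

N ≈ 58

Σ MᵢCᵢ = 0·7 + 7·6 + 12·11 + 22·16 = 0 + 42 + 132 + 352 = 526
Σ Rᵢ = 0 + 1 + 1 + 7 = 9
N̂ = 526 / 9 ≈ 58.4 → 58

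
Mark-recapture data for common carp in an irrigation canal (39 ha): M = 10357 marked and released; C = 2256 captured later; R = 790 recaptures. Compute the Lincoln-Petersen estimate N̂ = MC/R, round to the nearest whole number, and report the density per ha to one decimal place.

N̂ = 10357·2256/790 = 23365392/790 ≈ 29576.4 → 29576
Density = N̂ / area = 29576 / 39 ≈ 758.36 → 758.4 per ha

density ≈ 758.4 common carp per ha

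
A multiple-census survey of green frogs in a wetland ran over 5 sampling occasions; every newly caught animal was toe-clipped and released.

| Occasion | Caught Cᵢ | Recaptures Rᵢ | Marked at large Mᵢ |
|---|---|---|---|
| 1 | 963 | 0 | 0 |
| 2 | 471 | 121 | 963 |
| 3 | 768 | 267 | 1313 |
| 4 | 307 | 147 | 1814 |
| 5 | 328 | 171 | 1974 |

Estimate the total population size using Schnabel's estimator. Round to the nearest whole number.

Σ MᵢCᵢ = 0·963 + 963·471 + 1313·768 + 1814·307 + 1974·328 = 0 + 453573 + 1008384 + 556898 + 647472 = 2666327
Σ Rᵢ = 0 + 121 + 267 + 147 + 171 = 706
N̂ = 2666327 / 706 ≈ 3776.7 → 3777

N ≈ 3777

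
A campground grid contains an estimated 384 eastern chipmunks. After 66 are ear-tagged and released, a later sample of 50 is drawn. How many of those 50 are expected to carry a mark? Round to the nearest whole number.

Expected recaptures E[R] = M·C / N.
E[R] = 66 × 50 / 384 = 3300 / 384 ≈ 8.6 → 9

expected recaptures ≈ 9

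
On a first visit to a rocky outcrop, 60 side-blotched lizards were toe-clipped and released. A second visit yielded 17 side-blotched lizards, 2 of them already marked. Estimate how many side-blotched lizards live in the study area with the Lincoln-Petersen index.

N = 510

If marked individuals mix randomly, R/C ≈ M/N, giving N ≈ M·C/R.
N = (60 × 17) / 2 = 1020 / 2 = 510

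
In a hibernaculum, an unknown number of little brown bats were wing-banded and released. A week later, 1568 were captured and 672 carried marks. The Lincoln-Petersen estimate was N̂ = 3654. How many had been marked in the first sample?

From N = M·C/R: M = N·R / C = 3654·672 / 1568 = 2455488 / 1568 = 1566.

M = 1566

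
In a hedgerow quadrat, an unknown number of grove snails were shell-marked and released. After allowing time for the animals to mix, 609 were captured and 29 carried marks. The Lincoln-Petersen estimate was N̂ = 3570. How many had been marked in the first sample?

M = 170

From N = M·C/R: M = N·R / C = 3570·29 / 609 = 103530 / 609 = 170.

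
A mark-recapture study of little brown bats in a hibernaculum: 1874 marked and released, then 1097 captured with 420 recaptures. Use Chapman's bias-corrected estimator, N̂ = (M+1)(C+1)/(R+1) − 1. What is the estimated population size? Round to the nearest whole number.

N ≈ 4889

N̂ = (1874+1)(1097+1)/(420+1) − 1 = 1875·1098/421 − 1
= 2058750/421 − 1 ≈ 4890.1 − 1 ≈ 4889.1 → 4889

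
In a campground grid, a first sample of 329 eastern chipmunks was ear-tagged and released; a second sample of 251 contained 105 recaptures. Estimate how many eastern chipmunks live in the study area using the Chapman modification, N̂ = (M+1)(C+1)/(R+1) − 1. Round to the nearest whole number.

N̂ = (329+1)(251+1)/(105+1) − 1 = 330·252/106 − 1
= 83160/106 − 1 ≈ 784.5 − 1 ≈ 783.5 → 784

N ≈ 784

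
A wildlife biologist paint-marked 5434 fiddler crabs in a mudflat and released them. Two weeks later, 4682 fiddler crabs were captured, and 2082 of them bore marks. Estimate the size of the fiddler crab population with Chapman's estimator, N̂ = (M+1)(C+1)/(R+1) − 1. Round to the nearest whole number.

N ≈ 12,218

N̂ = (5434+1)(4682+1)/(2082+1) − 1 = 5435·4683/2083 − 1
= 25452105/2083 − 1 ≈ 12219.0 − 1 ≈ 12218.0 → 12218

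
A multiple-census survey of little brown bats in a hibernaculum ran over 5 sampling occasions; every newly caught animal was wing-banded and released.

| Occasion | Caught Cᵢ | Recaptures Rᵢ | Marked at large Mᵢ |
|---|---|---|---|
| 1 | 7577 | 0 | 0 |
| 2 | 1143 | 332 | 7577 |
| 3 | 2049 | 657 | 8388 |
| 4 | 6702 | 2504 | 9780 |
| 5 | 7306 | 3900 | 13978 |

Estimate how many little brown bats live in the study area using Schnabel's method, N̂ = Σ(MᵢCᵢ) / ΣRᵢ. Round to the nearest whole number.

Σ MᵢCᵢ = 0·7577 + 7577·1143 + 8388·2049 + 9780·6702 + 13978·7306 = 0 + 8660511 + 17187012 + 65545560 + 102123268 = 193516351
Σ Rᵢ = 0 + 332 + 657 + 2504 + 3900 = 7393
N̂ = 193516351 / 7393 ≈ 26175.6 → 26176

N ≈ 26,176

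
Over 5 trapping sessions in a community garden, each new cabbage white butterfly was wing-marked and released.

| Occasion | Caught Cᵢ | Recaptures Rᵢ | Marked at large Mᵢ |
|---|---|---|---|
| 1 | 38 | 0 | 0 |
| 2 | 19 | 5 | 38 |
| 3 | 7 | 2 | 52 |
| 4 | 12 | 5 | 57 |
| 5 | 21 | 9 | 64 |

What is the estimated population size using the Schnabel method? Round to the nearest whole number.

Σ MᵢCᵢ = 0·38 + 38·19 + 52·7 + 57·12 + 64·21 = 0 + 722 + 364 + 684 + 1344 = 3114
Σ Rᵢ = 0 + 5 + 2 + 5 + 9 = 21
N̂ = 3114 / 21 ≈ 148.3 → 148

N ≈ 148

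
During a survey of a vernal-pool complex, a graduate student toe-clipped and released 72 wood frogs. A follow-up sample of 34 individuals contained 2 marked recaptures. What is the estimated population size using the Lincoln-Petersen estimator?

N = 1224

The marked fraction in the recapture sample should equal the marked fraction in the population: 2/34 = 72/N.
N = (72 × 34) / 2 = 2448 / 2 = 1224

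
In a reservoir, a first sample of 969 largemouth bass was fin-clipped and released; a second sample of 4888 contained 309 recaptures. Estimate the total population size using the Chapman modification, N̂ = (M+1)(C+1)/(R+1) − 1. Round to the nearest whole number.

N̂ = (969+1)(4888+1)/(309+1) − 1 = 970·4889/310 − 1
= 4742330/310 − 1 ≈ 15297.8 − 1 ≈ 15296.8 → 15297

N ≈ 15,297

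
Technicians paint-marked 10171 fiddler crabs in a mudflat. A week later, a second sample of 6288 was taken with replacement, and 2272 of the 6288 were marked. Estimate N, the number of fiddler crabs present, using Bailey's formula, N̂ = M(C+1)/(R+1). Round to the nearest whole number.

N̂ = 10171·(6288+1)/(2272+1) = 10171·6289/2273 = 63965419/2273 ≈ 28141.4 → 28141

N ≈ 28,141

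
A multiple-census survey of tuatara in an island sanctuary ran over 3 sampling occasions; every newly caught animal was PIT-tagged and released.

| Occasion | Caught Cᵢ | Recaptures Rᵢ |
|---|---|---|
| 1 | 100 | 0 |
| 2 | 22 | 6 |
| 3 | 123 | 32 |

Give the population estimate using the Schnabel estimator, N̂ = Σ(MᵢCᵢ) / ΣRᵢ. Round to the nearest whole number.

Marked at large before each occasion: Mᵢ = Σⱼ<ᵢ (Cⱼ − Rⱼ) → M1=0, M2=100, M3=116
Σ MᵢCᵢ = 0·100 + 100·22 + 116·123 = 0 + 2200 + 14268 = 16468
Σ Rᵢ = 0 + 6 + 32 = 38
N̂ = 16468 / 38 ≈ 433.4 → 433

N ≈ 433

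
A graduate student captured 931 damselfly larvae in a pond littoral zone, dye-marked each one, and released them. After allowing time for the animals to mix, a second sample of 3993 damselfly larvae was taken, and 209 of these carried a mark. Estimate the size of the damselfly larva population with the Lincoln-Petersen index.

The marked fraction in the recapture sample should equal the marked fraction in the population: 209/3993 = 931/N.
N = (931 × 3993) / 209 = 3717483 / 209 = 17787

N = 17,787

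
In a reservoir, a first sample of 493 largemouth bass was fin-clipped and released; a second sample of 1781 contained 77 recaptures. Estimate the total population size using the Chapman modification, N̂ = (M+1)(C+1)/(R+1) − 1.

N̂ = (493+1)(1781+1)/(77+1) − 1 = 494·1782/78 − 1
= 880308/78 − 1 = 11286 − 1 = 11285

N = 11,285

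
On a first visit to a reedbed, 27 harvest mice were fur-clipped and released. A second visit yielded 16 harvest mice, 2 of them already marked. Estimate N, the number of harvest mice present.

N = 216

N = (27 × 16) / 2 = 432 / 2 = 216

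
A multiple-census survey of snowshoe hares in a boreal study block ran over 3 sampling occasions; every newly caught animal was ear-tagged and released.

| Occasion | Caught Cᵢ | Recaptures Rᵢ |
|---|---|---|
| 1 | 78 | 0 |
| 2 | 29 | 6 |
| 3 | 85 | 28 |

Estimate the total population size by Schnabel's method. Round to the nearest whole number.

N ≈ 319

Marked at large before each occasion: Mᵢ = Σⱼ<ᵢ (Cⱼ − Rⱼ) → M1=0, M2=78, M3=101
Σ MᵢCᵢ = 0·78 + 78·29 + 101·85 = 0 + 2262 + 8585 = 10847
Σ Rᵢ = 0 + 6 + 28 = 34
N̂ = 10847 / 34 ≈ 319.0 → 319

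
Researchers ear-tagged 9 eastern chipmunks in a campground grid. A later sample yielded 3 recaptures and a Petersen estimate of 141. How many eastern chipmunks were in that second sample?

C = 47

From N = M·C/R: C = N·R / M = 141·3 / 9 = 423 / 9 = 47.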